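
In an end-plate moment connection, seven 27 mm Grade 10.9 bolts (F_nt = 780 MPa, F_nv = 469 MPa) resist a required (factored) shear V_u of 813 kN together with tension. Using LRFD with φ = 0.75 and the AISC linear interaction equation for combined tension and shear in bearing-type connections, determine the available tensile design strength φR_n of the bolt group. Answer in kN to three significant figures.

A_b = π·27²/4 = 572.6 mm²; f_rv = 813 × 1000 / (7 × 572.6) = 202.9 MPa.
F'_nt = 1.3 F_nt − (F_nt / φF_nv) f_rv = 1.3·780 − (780/(0.75·469))·202.9 = 564.2 MPa, capped at F_nt → F'_nt = 564.2 MPa.
R_n = F'_nt · A_b · n = 564.2 × 572.6 × 7 / 1000 = 2261 kN.
Design strength φR_n = 0.75 × 2261 = 1700 kN.

1700 kN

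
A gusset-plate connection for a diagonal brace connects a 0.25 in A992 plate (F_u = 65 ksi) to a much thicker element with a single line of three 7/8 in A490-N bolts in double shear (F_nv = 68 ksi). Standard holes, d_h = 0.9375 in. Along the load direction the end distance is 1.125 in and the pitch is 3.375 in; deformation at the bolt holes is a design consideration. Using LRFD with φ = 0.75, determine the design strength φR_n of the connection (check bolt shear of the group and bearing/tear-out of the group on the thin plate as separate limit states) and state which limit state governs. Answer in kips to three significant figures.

60.8 kips (bearing governs)

Bolt shear: A_b = π·0.875²/4 = 0.6013 in²; R_n = 68 × 0.6013 × 3 × 2 = 245.3 kips → 0.75 × 245.3 = 184 kips.
Bearing (1.2 l_c t F_u ≤ 2.4 d t F_u): upper limit = 2.4·0.875·0.25·65 = 34.12 kips.
  Edge l_c = 1.125 − 0.9375/2 = 0.6562 → r_n = 12.8 kips; interior l_c = 3.375 − 0.9375 = 2.438 → r_n = 34.12 kips.
  R_n,bearing = 1·12.8 + 2·34.12 = 81.05 kips → 0.75 × 81.05 = 60.8 kips.
Bearing governs: 60.8 kips.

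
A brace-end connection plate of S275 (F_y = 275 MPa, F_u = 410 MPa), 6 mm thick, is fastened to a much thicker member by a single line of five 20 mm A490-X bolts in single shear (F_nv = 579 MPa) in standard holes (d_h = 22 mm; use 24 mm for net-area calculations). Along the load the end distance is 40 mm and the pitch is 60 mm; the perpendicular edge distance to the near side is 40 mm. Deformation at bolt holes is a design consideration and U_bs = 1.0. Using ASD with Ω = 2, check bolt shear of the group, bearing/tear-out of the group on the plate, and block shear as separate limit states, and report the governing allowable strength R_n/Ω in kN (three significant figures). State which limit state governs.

161 kN (block shear governs)

Bolt shear: A_b = π·20²/4 = 314.2 mm²; R_n = 579 × 314.2 × 5 × 1 / 1000 = 909.5 kN → 909.5 / 2 = 455 kN.
Bearing: edge l_c = 29, r_n = 85.61 kN; interior l_c = 38, r_n = 112.2 kN; R_n = 85.61 + 4·112.2 = 534.3 kN → 267 kN.
Block shear: A_gv = 1680, A_nv = 1032, A_nt = 168 mm²; R_n = min(0.6F_uA_nv, 0.6F_yA_gv) + U_bs·F_u·A_nt = 322.8 kN → 161 kN.
Block shear governs: 161 kN.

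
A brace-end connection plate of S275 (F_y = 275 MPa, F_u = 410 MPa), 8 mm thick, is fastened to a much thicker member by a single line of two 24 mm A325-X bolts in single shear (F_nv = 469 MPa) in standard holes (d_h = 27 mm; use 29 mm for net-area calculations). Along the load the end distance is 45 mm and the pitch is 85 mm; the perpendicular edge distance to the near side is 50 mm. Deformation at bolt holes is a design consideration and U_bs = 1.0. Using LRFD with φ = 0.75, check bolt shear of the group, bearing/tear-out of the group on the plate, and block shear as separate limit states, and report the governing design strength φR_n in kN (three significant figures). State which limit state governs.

Bolt shear: A_b = π·24²/4 = 452.4 mm²; R_n = 469 × 452.4 × 2 × 1 / 1000 = 424.3 kN → 0.75 × 424.3 = 318 kN.
Bearing: edge l_c = 31.5, r_n = 124 kN; interior l_c = 58, r_n = 188.9 kN; R_n = 124 + 1·188.9 = 312.9 kN → 235 kN.
Block shear: A_gv = 1040, A_nv = 692, A_nt = 284 mm²; R_n = min(0.6F_uA_nv, 0.6F_yA_gv) + U_bs·F_u·A_nt = 286.7 kN → 215 kN.
Block shear governs: 215 kN.

215 kN (block shear governs)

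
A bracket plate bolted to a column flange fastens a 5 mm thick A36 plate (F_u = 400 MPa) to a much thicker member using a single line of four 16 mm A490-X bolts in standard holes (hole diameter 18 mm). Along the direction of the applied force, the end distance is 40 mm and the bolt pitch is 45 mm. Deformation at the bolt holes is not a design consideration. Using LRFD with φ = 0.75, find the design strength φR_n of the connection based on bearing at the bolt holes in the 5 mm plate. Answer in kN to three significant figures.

252 kN

Per bolt r_n = 1.5 l_c t F_u ≤ 3.0 d t F_u; upper limit = 3.0 × 16 × 5 × 400 / 1000 = 96 kN.
Edge bolt: l_c = 40 − 18/2 = 31 mm → 1.5 × 31 × 5 × 400 / 1000 = 93 → r_n = 93 kN.
Interior bolts: l_c = 45 − 18 = 27 mm → 1.5 × 27 × 5 × 400 / 1000 = 81 → r_n = 81 kN.
R_n = 1 × 93 + 3 × 81 = 336 kN.
Design strength φR_n = 0.75 × 336 = 252 kN.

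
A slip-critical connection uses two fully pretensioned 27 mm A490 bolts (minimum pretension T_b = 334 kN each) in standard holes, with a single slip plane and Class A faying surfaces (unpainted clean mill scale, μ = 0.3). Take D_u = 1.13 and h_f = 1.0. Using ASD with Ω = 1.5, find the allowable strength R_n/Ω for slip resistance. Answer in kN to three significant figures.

151 kN

R_n = μ · D_u · h_f · T_b · n_s · n_b = 0.3 × 1.13 × 1.0 × 334 × 1 × 2 = 226.5 kN.
Allowable strength R_n/Ω = 226.5 / 1.5 = 151 kN.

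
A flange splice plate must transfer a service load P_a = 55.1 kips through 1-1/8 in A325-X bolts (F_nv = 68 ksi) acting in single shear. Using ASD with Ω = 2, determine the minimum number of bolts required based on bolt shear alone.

A_b = π·1.125²/4 = 0.994 in².
Per-bolt allowable strength R_n/Ω = 68 × 0.994 × 1 / 2 = 33.8 kips.
n ≥ 55.1 / 33.8 = 1.63 → use 2 bolts.

2 bolts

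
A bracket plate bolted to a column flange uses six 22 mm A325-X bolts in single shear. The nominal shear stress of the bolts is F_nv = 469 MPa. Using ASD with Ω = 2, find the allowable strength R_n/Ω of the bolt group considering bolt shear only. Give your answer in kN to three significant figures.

A_b = π × 22² / 4 = 380.1 mm².
R_n = F_nv · A_b · n · n_s = 469 × 380.1 × 6 × 1 / 1000 = 1070 kN.
Allowable strength R_n/Ω = 1070 / 2 = 535 kN.

535 kN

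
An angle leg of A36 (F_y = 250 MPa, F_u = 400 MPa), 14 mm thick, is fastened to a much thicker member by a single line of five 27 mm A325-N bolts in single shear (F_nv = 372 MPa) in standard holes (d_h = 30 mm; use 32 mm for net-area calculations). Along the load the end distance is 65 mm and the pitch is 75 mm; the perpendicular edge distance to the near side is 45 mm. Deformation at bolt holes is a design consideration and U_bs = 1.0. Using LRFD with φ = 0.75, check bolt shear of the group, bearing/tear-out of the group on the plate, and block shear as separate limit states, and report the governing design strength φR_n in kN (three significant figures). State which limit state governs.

Bolt shear: A_b = π·27²/4 = 572.6 mm²; R_n = 372 × 572.6 × 5 × 1 / 1000 = 1065 kN → 0.75 × 1065 = 799 kN.
Bearing: edge l_c = 50, r_n = 336 kN; interior l_c = 45, r_n = 302.4 kN; R_n = 336 + 4·302.4 = 1546 kN → 1160 kN.
Block shear: A_gv = 5110, A_nv = 3094, A_nt = 406 mm²; R_n = min(0.6F_uA_nv, 0.6F_yA_gv) + U_bs·F_u·A_nt = 905 kN → 679 kN.
Block shear governs: 679 kN.

679 kN (block shear governs)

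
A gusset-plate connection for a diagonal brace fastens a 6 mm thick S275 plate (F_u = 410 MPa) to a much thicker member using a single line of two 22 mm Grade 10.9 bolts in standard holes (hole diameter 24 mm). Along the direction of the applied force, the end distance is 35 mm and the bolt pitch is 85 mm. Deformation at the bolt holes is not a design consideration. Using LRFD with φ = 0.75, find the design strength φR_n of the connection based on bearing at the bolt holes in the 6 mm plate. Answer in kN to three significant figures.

185 kN

Per bolt r_n = 1.5 l_c t F_u ≤ 3.0 d t F_u; upper limit = 3.0 × 22 × 6 × 410 / 1000 = 162.4 kN.
Edge bolt: l_c = 35 − 24/2 = 23 mm → 1.5 × 23 × 6 × 410 / 1000 = 84.87 → r_n = 84.87 kN.
Interior bolts: l_c = 85 − 24 = 61 mm → 1.5 × 61 × 6 × 410 / 1000 = 225.1 → r_n = 162.4 kN.
R_n = 1 × 84.87 + 1 × 162.4 = 247.2 kN.
Design strength φR_n = 0.75 × 247.2 = 185 kN.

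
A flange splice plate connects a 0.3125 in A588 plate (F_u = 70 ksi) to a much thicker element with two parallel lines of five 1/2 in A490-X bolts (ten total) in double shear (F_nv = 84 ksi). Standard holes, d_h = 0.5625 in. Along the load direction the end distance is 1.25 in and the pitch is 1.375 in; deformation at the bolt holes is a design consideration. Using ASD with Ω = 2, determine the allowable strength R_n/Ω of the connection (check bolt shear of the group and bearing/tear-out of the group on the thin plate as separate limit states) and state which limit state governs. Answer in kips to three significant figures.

Bolt shear: A_b = π·0.5²/4 = 0.1963 in²; R_n = 84 × 0.1963 × 10 × 2 = 329.9 kips → 329.9 / 2 = 165 kips.
Bearing (1.2 l_c t F_u ≤ 2.4 d t F_u): upper limit = 2.4·0.5·0.3125·70 = 26.25 kips.
  Edge l_c = 1.25 − 0.5625/2 = 0.9688 → r_n = 25.43 kips; interior l_c = 1.375 − 0.5625 = 0.8125 → r_n = 21.33 kips.
  R_n,bearing = 2·25.43 + 8·21.33 = 221.5 kips → 221.5 / 2 = 111 kips.
Bearing governs: 111 kips.

111 kips (bearing governs)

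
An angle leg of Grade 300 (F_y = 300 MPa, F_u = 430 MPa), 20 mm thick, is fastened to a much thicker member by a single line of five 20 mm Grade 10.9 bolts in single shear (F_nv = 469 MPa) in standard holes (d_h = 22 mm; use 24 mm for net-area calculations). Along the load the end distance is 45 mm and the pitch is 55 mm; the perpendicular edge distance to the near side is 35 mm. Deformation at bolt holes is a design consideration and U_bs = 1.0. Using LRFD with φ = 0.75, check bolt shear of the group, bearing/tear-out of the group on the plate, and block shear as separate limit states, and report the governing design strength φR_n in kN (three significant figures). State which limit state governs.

553 kN (bolt shear governs)

Bolt shear: A_b = π·20²/4 = 314.2 mm²; R_n = 469 × 314.2 × 5 × 1 / 1000 = 736.7 kN → 0.75 × 736.7 = 553 kN.
Bearing: edge l_c = 34, r_n = 350.9 kN; interior l_c = 33, r_n = 340.6 kN; R_n = 350.9 + 4·340.6 = 1713 kN → 1280 kN.
Block shear: A_gv = 5300, A_nv = 3140, A_nt = 460 mm²; R_n = min(0.6F_uA_nv, 0.6F_yA_gv) + U_bs·F_u·A_nt = 1008 kN → 756 kN.
Bolt shear governs: 553 kN.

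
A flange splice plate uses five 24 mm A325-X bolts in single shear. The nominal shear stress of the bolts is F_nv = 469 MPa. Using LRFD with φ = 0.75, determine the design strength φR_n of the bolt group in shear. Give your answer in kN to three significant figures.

A_b = π × 24² / 4 = 452.4 mm².
R_n = F_nv · A_b · n · n_s = 469 × 452.4 × 5 × 1 / 1000 = 1061 kN.
Design strength φR_n = 0.75 × 1061 = 796 kN.

796 kN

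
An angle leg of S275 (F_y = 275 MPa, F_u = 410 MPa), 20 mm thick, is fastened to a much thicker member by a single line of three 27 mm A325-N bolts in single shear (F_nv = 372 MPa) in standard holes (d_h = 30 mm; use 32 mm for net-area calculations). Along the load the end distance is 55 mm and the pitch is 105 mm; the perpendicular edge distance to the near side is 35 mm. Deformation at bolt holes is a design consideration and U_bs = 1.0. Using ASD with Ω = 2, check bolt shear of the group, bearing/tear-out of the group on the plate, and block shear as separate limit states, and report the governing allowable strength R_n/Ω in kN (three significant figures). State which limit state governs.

319 kN (bolt shear governs)

Bolt shear: A_b = π·27²/4 = 572.6 mm²; R_n = 372 × 572.6 × 3 × 1 / 1000 = 639 kN → 639 / 2 = 319 kN.
Bearing: edge l_c = 40, r_n = 393.6 kN; interior l_c = 75, r_n = 531.4 kN; R_n = 393.6 + 2·531.4 = 1456 kN → 728 kN.
Block shear: A_gv = 5300, A_nv = 3700, A_nt = 380 mm²; R_n = min(0.6F_uA_nv, 0.6F_yA_gv) + U_bs·F_u·A_nt = 1030 kN → 515 kN.
Bolt shear governs: 319 kN.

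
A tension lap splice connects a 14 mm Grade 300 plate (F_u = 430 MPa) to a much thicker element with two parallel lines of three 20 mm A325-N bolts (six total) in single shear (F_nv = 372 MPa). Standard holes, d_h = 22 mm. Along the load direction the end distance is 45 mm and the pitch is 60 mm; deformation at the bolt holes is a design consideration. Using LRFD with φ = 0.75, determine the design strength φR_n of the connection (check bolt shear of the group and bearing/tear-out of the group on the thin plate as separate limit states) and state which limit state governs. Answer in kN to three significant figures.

Bolt shear: A_b = π·20²/4 = 314.2 mm²; R_n = 372 × 314.2 × 6 × 1 / 1000 = 701.2 kN → 0.75 × 701.2 = 526 kN.
Bearing (1.2 l_c t F_u ≤ 2.4 d t F_u): upper limit = 2.4·20·14·430 / 1000 = 289 kN.
  Edge l_c = 45 − 22/2 = 34 → r_n = 245.6 kN; interior l_c = 60 − 22 = 38 → r_n = 274.5 kN.
  R_n,bearing = 2·245.6 + 4·274.5 = 1589 kN → 0.75 × 1589 = 1190 kN.
Bolt shear governs: 526 kN.

526 kN (bolt shear governs)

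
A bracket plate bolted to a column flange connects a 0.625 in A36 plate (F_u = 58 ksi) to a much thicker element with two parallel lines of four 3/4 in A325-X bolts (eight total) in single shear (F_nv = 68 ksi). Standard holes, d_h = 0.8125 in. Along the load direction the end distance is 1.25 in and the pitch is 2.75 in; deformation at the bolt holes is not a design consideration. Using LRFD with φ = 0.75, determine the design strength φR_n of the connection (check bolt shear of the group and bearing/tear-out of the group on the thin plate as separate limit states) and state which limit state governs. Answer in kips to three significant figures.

180 kips (bolt shear governs)

Bolt shear: A_b = π·0.75²/4 = 0.4418 in²; R_n = 68 × 0.4418 × 8 × 1 = 240.3 kips → 0.75 × 240.3 = 180 kips.
Bearing (1.5 l_c t F_u ≤ 3.0 d t F_u): upper limit = 3.0·0.75·0.625·58 = 81.56 kips.
  Edge l_c = 1.25 − 0.8125/2 = 0.8438 → r_n = 45.88 kips; interior l_c = 2.75 − 0.8125 = 1.938 → r_n = 81.56 kips.
  R_n,bearing = 2·45.88 + 6·81.56 = 581.1 kips → 0.75 × 581.1 = 436 kips.
Bolt shear governs: 180 kips.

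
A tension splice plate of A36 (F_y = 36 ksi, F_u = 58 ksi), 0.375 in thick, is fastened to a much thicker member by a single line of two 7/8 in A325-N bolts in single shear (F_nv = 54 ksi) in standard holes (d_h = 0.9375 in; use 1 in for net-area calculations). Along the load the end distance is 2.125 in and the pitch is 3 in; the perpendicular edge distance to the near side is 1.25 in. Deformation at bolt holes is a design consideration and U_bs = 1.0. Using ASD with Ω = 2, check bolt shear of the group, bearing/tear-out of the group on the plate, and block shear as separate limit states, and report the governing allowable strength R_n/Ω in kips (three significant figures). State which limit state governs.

Bolt shear: A_b = π·0.875²/4 = 0.6013 in²; R_n = 54 × 0.6013 × 2 × 1 = 64.94 kips → 64.94 / 2 = 32.5 kips.
Bearing: edge l_c = 1.656, r_n = 43.23 kips; interior l_c = 2.062, r_n = 45.68 kips; R_n = 43.23 + 1·45.68 = 88.9 kips → 44.5 kips.
Block shear: A_gv = 1.922, A_nv = 1.359, A_nt = 0.2812 in²; R_n = min(0.6F_uA_nv, 0.6F_yA_gv) + U_bs·F_u·A_nt = 57.82 kips → 28.9 kips.
Block shear governs: 28.9 kips.

28.9 kips (block shear governs)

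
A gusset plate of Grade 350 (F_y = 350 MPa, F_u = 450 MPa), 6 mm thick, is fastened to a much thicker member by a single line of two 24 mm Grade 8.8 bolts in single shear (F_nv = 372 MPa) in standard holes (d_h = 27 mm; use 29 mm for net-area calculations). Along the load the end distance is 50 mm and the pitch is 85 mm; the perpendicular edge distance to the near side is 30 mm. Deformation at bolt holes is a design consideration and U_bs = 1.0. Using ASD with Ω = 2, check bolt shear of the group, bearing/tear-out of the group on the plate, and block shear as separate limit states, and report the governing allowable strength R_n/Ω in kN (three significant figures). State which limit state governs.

Bolt shear: A_b = π·24²/4 = 452.4 mm²; R_n = 372 × 452.4 × 2 × 1 / 1000 = 336.6 kN → 336.6 / 2 = 168 kN.
Bearing: edge l_c = 36.5, r_n = 118.3 kN; interior l_c = 58, r_n = 155.5 kN; R_n = 118.3 + 1·155.5 = 273.8 kN → 137 kN.
Block shear: A_gv = 810, A_nv = 549, A_nt = 93 mm²; R_n = min(0.6F_uA_nv, 0.6F_yA_gv) + U_bs·F_u·A_nt = 190.1 kN → 95 kN.
Block shear governs: 95 kN.

95 kN (block shear governs)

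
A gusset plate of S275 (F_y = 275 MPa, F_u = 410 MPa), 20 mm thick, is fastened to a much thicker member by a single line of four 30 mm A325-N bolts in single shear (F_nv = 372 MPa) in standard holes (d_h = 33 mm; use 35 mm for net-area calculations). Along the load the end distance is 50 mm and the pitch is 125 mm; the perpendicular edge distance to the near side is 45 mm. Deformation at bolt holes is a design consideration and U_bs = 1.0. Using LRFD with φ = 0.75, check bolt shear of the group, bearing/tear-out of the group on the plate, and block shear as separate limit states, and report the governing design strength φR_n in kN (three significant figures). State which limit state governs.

789 kN (bolt shear governs)

Bolt shear: A_b = π·30²/4 = 706.9 mm²; R_n = 372 × 706.9 × 4 × 1 / 1000 = 1052 kN → 0.75 × 1052 = 789 kN.
Bearing: edge l_c = 33.5, r_n = 329.6 kN; interior l_c = 92, r_n = 590.4 kN; R_n = 329.6 + 3·590.4 = 2101 kN → 1580 kN.
Block shear: A_gv = 8500, A_nv = 6050, A_nt = 550 mm²; R_n = min(0.6F_uA_nv, 0.6F_yA_gv) + U_bs·F_u·A_nt = 1628 kN → 1220 kN.
Bolt shear governs: 789 kN.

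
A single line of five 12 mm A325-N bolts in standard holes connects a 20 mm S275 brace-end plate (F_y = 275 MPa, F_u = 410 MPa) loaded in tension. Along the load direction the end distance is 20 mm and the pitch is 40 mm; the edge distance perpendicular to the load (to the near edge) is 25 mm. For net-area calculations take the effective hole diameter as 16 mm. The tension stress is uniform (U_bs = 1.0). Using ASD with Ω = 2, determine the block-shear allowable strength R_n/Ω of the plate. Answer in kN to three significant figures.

335 kN

Shear plane L_v = 20 + 4·40 = 180 mm; A_gv = 180 × 20 = 3600 mm².
A_nv = (180 − 4.5·16) × 20 = 2160 mm².
A_nt = (25 − 0.5·16) × 20 = 340 mm².
0.6 F_u A_nv = 531.4 kN; 0.6 F_y A_gv = 594 kN → shear rupture governs the shear term.
R_n = 531.4 + 1.0 × 410 × 340 / 1000 = 670.8 kN.
Allowable strength R_n/Ω = 670.8 / 2 = 335 kN.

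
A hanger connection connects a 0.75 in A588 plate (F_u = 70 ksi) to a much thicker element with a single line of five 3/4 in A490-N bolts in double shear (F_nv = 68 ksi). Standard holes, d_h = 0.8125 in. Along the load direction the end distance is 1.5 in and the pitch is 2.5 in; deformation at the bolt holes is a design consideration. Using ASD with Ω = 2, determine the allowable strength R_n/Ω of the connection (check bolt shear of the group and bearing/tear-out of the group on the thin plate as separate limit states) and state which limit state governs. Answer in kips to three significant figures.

150 kips (bolt shear governs)

Bolt shear: A_b = π·0.75²/4 = 0.4418 in²; R_n = 68 × 0.4418 × 5 × 2 = 300.4 kips → 300.4 / 2 = 150 kips.
Bearing (1.2 l_c t F_u ≤ 2.4 d t F_u): upper limit = 2.4·0.75·0.75·70 = 94.5 kips.
  Edge l_c = 1.5 − 0.8125/2 = 1.094 → r_n = 68.91 kips; interior l_c = 2.5 − 0.8125 = 1.688 → r_n = 94.5 kips.
  R_n,bearing = 1·68.91 + 4·94.5 = 446.9 kips → 446.9 / 2 = 223 kips.
Bolt shear governs: 150 kips.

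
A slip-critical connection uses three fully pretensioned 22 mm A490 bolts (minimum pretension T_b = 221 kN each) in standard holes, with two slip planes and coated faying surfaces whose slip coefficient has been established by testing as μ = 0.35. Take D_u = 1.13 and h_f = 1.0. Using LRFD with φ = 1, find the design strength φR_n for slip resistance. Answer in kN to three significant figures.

R_n = μ · D_u · h_f · T_b · n_s · n_b = 0.35 × 1.13 × 1.0 × 221 × 2 × 3 = 524.4 kN.
Design strength φR_n = 1 × 524.4 = 524 kN.

524 kN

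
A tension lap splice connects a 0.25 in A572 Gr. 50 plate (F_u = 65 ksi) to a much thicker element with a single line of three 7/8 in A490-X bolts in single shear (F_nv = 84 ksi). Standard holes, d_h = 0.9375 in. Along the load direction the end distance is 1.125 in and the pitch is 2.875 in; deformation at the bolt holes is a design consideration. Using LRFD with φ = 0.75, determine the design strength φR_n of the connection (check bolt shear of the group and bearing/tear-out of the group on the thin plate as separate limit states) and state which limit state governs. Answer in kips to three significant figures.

60.8 kips (bearing governs)

Bolt shear: A_b = π·0.875²/4 = 0.6013 in²; R_n = 84 × 0.6013 × 3 × 1 = 151.5 kips → 0.75 × 151.5 = 114 kips.
Bearing (1.2 l_c t F_u ≤ 2.4 d t F_u): upper limit = 2.4·0.875·0.25·65 = 34.12 kips.
  Edge l_c = 1.125 − 0.9375/2 = 0.6562 → r_n = 12.8 kips; interior l_c = 2.875 − 0.9375 = 1.938 → r_n = 34.12 kips.
  R_n,bearing = 1·12.8 + 2·34.12 = 81.05 kips → 0.75 × 81.05 = 60.8 kips.
Bearing governs: 60.8 kips.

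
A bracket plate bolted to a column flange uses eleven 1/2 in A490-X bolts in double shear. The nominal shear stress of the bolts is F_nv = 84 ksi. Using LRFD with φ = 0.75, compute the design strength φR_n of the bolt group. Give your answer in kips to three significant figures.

272 kips

A_b = π × 0.5² / 4 = 0.1963 in².
R_n = F_nv · A_b · n · n_s = 84 × 0.1963 × 11 × 2 = 362.9 kips.
Design strength φR_n = 0.75 × 362.9 = 272 kips.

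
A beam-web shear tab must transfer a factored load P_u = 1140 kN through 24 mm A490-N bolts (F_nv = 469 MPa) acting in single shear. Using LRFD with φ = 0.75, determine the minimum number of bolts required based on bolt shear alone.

A_b = π·24²/4 = 452.4 mm².
Per-bolt design strength φR_n = 0.75 × 469 × 452.4 × 1 / 1000 = 159.1 kN.
n ≥ 1140 / 159.1 = 7.164 → use 8 bolts.

8 bolts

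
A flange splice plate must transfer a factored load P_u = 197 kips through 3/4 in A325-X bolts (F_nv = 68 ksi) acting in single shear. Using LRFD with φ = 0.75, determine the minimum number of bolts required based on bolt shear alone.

9 bolts

A_b = π·0.75²/4 = 0.4418 in².
Per-bolt design strength φR_n = 0.75 × 68 × 0.4418 × 1 = 22.53 kips.
n ≥ 197 / 22.53 = 8.743 → use 9 bolts.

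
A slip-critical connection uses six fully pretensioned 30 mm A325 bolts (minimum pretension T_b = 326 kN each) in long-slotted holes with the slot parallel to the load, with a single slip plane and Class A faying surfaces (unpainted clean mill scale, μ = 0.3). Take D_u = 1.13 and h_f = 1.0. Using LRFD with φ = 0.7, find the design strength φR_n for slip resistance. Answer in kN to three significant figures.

R_n = μ · D_u · h_f · T_b · n_s · n_b = 0.3 × 1.13 × 1.0 × 326 × 1 × 6 = 663.1 kN.
Design strength φR_n = 0.7 × 663.1 = 464 kN.

464 kN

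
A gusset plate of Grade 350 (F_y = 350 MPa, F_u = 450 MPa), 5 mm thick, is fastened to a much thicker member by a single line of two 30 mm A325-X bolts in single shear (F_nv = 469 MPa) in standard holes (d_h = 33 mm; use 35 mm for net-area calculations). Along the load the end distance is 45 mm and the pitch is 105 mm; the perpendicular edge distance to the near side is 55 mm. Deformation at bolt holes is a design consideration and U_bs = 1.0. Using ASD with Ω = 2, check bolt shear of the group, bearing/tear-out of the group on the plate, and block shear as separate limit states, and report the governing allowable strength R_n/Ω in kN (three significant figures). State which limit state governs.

108 kN (block shear governs)

Bolt shear: A_b = π·30²/4 = 706.9 mm²; R_n = 469 × 706.9 × 2 × 1 / 1000 = 663 kN → 663 / 2 = 332 kN.
Bearing: edge l_c = 28.5, r_n = 76.95 kN; interior l_c = 72, r_n = 162 kN; R_n = 76.95 + 1·162 = 238.9 kN → 119 kN.
Block shear: A_gv = 750, A_nv = 487.5, A_nt = 187.5 mm²; R_n = min(0.6F_uA_nv, 0.6F_yA_gv) + U_bs·F_u·A_nt = 216 kN → 108 kN.
Block shear governs: 108 kN.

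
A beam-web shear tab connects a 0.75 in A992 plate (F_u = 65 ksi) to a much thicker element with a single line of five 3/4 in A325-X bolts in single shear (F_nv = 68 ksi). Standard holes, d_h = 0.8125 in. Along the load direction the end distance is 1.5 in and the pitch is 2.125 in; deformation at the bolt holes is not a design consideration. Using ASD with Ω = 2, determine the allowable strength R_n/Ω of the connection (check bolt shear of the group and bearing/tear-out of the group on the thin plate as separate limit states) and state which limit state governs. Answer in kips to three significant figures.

75.1 kips (bolt shear governs)

Bolt shear: A_b = π·0.75²/4 = 0.4418 in²; R_n = 68 × 0.4418 × 5 × 1 = 150.2 kips → 150.2 / 2 = 75.1 kips.
Bearing (1.5 l_c t F_u ≤ 3.0 d t F_u): upper limit = 3.0·0.75·0.75·65 = 109.7 kips.
  Edge l_c = 1.5 − 0.8125/2 = 1.094 → r_n = 79.98 kips; interior l_c = 2.125 − 0.8125 = 1.312 → r_n = 95.98 kips.
  R_n,bearing = 1·79.98 + 4·95.98 = 463.9 kips → 463.9 / 2 = 232 kips.
Bolt shear governs: 75.1 kips.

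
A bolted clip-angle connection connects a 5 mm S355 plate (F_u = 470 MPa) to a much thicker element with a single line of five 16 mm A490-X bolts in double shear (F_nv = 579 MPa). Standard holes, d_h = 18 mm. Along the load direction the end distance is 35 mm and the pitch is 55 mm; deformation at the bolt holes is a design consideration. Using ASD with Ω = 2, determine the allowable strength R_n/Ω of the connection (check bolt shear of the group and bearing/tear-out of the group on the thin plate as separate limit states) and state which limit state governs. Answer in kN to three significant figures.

217 kN (bearing governs)

Bolt shear: A_b = π·16²/4 = 201.1 mm²; R_n = 579 × 201.1 × 5 × 2 / 1000 = 1164 kN → 1164 / 2 = 582 kN.
Bearing (1.2 l_c t F_u ≤ 2.4 d t F_u): upper limit = 2.4·16·5·470 / 1000 = 90.24 kN.
  Edge l_c = 35 − 18/2 = 26 → r_n = 73.32 kN; interior l_c = 55 − 18 = 37 → r_n = 90.24 kN.
  R_n,bearing = 1·73.32 + 4·90.24 = 434.3 kN → 434.3 / 2 = 217 kN.
Bearing governs: 217 kN.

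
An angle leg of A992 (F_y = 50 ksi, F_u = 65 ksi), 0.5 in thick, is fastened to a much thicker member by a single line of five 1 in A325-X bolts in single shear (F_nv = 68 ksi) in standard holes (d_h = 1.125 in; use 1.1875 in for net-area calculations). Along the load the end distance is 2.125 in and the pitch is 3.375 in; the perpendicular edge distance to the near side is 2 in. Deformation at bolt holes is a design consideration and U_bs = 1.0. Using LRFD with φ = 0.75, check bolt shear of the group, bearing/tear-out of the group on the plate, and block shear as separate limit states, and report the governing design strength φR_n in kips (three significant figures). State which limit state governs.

Bolt shear: A_b = π·1²/4 = 0.7854 in²; R_n = 68 × 0.7854 × 5 × 1 = 267 kips → 0.75 × 267 = 200 kips.
Bearing: edge l_c = 1.562, r_n = 60.94 kips; interior l_c = 2.25, r_n = 78 kips; R_n = 60.94 + 4·78 = 372.9 kips → 280 kips.
Block shear: A_gv = 7.812, A_nv = 5.141, A_nt = 0.7031 in²; R_n = min(0.6F_uA_nv, 0.6F_yA_gv) + U_bs·F_u·A_nt = 246.2 kips → 185 kips.
Block shear governs: 185 kips.

185 kips (block shear governs)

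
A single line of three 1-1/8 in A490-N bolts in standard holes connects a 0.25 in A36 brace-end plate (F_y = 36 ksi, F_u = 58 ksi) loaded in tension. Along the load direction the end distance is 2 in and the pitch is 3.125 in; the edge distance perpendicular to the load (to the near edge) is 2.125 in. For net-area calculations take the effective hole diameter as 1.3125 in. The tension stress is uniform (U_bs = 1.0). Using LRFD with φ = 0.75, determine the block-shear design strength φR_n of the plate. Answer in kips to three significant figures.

48.4 kips

Shear plane L_v = 2 + 2·3.125 = 8.25 in; A_gv = 8.25 × 0.25 = 2.062 in².
A_nv = (8.25 − 2.5·1.3125) × 0.25 = 1.242 in².
A_nt = (2.125 − 0.5·1.3125) × 0.25 = 0.3672 in².
0.6 F_u A_nv = 43.23 kips; 0.6 F_y A_gv = 44.55 kips → shear rupture governs the shear term.
R_n = 43.23 + 1.0 × 58 × 0.3672 = 64.53 kips.
Design strength φR_n = 0.75 × 64.53 = 48.4 kips.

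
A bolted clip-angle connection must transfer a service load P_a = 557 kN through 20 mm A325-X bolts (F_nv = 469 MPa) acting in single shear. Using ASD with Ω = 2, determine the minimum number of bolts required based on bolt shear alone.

A_b = π·20²/4 = 314.2 mm².
Per-bolt allowable strength R_n/Ω = 469 × 314.2 × 1 / 1000 / 2 = 73.67 kN.
n ≥ 557 / 73.67 = 7.561 → use 8 bolts.

8 bolts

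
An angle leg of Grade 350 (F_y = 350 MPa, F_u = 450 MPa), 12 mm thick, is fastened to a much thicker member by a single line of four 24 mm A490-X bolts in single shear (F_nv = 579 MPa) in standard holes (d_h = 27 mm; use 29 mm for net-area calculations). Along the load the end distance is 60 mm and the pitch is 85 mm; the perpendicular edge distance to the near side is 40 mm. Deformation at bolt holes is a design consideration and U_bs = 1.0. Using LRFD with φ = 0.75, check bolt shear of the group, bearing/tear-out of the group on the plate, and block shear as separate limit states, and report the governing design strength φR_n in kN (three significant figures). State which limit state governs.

622 kN (block shear governs)

Bolt shear: A_b = π·24²/4 = 452.4 mm²; R_n = 579 × 452.4 × 4 × 1 / 1000 = 1048 kN → 0.75 × 1048 = 786 kN.
Bearing: edge l_c = 46.5, r_n = 301.3 kN; interior l_c = 58, r_n = 311 kN; R_n = 301.3 + 3·311 = 1234 kN → 926 kN.
Block shear: A_gv = 3780, A_nv = 2562, A_nt = 306 mm²; R_n = min(0.6F_uA_nv, 0.6F_yA_gv) + U_bs·F_u·A_nt = 829.4 kN → 622 kN.
Block shear governs: 622 kN.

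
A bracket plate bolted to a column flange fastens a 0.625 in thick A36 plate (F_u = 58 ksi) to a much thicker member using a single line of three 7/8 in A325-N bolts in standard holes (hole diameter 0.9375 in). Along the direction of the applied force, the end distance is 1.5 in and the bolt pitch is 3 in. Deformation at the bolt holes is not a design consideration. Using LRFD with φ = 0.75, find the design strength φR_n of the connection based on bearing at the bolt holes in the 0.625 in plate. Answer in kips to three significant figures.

185 kips

Per bolt r_n = 1.5 l_c t F_u ≤ 3.0 d t F_u; upper limit = 3.0 × 0.875 × 0.625 × 58 = 95.16 kips.
Edge bolt: l_c = 1.5 − 0.9375/2 = 1.031 in → 1.5 × 1.031 × 0.625 × 58 = 56.07 → r_n = 56.07 kips.
Interior bolts: l_c = 3 − 0.9375 = 2.062 in → 1.5 × 2.062 × 0.625 × 58 = 112.1 → r_n = 95.16 kips.
R_n = 1 × 56.07 + 2 × 95.16 = 246.4 kips.
Design strength φR_n = 0.75 × 246.4 = 185 kips.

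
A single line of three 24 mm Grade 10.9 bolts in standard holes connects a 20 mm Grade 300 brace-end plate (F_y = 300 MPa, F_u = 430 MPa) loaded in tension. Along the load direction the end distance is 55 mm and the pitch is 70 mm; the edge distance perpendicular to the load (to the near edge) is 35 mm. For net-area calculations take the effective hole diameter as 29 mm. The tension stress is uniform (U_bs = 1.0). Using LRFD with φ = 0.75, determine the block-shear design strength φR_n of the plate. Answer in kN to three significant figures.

606 kN

Shear plane L_v = 55 + 2·70 = 195 mm; A_gv = 195 × 20 = 3900 mm².
A_nv = (195 − 2.5·29) × 20 = 2450 mm².
A_nt = (35 − 0.5·29) × 20 = 410 mm².
0.6 F_u A_nv = 632.1 kN; 0.6 F_y A_gv = 702 kN → shear rupture governs the shear term.
R_n = 632.1 + 1.0 × 430 × 410 / 1000 = 808.4 kN.
Design strength φR_n = 0.75 × 808.4 = 606 kN.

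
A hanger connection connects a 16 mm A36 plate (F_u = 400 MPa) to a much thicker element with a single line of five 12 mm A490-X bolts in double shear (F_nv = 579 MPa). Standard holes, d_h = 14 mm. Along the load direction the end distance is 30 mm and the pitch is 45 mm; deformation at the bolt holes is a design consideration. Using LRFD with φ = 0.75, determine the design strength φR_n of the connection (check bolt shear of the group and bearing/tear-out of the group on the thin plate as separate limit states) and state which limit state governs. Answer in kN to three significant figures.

491 kN (bolt shear governs)

Bolt shear: A_b = π·12²/4 = 113.1 mm²; R_n = 579 × 113.1 × 5 × 2 / 1000 = 654.8 kN → 0.75 × 654.8 = 491 kN.
Bearing (1.2 l_c t F_u ≤ 2.4 d t F_u): upper limit = 2.4·12·16·400 / 1000 = 184.3 kN.
  Edge l_c = 30 − 14/2 = 23 → r_n = 176.6 kN; interior l_c = 45 − 14 = 31 → r_n = 184.3 kN.
  R_n,bearing = 1·176.6 + 4·184.3 = 913.9 kN → 0.75 × 913.9 = 685 kN.
Bolt shear governs: 491 kN.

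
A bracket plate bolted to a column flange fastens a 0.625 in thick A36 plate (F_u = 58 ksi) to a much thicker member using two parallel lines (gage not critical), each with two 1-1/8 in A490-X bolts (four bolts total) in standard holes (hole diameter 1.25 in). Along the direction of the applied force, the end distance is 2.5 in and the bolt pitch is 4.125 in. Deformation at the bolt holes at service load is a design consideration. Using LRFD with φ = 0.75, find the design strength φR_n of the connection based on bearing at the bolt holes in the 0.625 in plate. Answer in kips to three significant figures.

269 kips

Per bolt r_n = 1.2 l_c t F_u ≤ 2.4 d t F_u; upper limit = 2.4 × 1.125 × 0.625 × 58 = 97.87 kips.
Edge bolt: l_c = 2.5 − 1.25/2 = 1.875 in → 1.2 × 1.875 × 0.625 × 58 = 81.56 → r_n = 81.56 kips.
Interior bolts: l_c = 4.125 − 1.25 = 2.875 in → 1.2 × 2.875 × 0.625 × 58 = 125.1 → r_n = 97.87 kips.
R_n = 2 × 81.56 + 2 × 97.87 = 358.9 kips.
Design strength φR_n = 0.75 × 358.9 = 269 kips.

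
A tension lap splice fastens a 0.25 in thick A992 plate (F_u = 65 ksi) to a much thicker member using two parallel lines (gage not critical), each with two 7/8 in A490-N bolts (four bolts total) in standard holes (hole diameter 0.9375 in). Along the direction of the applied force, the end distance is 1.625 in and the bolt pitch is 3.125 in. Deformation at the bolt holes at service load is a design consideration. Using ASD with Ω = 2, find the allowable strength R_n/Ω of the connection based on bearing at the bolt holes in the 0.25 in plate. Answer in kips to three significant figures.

Per bolt r_n = 1.2 l_c t F_u ≤ 2.4 d t F_u; upper limit = 2.4 × 0.875 × 0.25 × 65 = 34.12 kips.
Edge bolt: l_c = 1.625 − 0.9375/2 = 1.156 in → 1.2 × 1.156 × 0.25 × 65 = 22.55 → r_n = 22.55 kips.
Interior bolts: l_c = 3.125 − 0.9375 = 2.188 in → 1.2 × 2.188 × 0.25 × 65 = 42.66 → r_n = 34.12 kips.
R_n = 2 × 22.55 + 2 × 34.12 = 113.3 kips.
Allowable strength R_n/Ω = 113.3 / 2 = 56.7 kips.

56.7 kips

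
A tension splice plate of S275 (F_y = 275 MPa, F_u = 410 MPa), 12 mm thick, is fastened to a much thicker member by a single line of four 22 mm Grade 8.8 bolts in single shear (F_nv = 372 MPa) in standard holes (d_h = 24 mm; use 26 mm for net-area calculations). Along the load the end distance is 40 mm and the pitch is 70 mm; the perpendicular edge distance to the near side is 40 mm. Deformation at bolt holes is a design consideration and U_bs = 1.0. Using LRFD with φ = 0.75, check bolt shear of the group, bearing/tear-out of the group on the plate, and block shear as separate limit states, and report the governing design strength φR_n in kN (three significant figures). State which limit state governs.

Bolt shear: A_b = π·22²/4 = 380.1 mm²; R_n = 372 × 380.1 × 4 × 1 / 1000 = 565.6 kN → 0.75 × 565.6 = 424 kN.
Bearing: edge l_c = 28, r_n = 165.3 kN; interior l_c = 46, r_n = 259.8 kN; R_n = 165.3 + 3·259.8 = 944.6 kN → 708 kN.
Block shear: A_gv = 3000, A_nv = 1908, A_nt = 324 mm²; R_n = min(0.6F_uA_nv, 0.6F_yA_gv) + U_bs·F_u·A_nt = 602.2 kN → 452 kN.
Bolt shear governs: 424 kN.

424 kN (bolt shear governs)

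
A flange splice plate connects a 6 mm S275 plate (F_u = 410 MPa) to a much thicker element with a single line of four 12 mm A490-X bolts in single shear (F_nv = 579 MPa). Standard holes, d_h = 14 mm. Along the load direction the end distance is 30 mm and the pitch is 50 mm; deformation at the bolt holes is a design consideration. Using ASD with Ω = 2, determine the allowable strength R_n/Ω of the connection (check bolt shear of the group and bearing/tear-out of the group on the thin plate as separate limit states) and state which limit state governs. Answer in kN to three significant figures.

131 kN (bolt shear governs)

Bolt shear: A_b = π·12²/4 = 113.1 mm²; R_n = 579 × 113.1 × 4 × 1 / 1000 = 261.9 kN → 261.9 / 2 = 131 kN.
Bearing (1.2 l_c t F_u ≤ 2.4 d t F_u): upper limit = 2.4·12·6·410 / 1000 = 70.85 kN.
  Edge l_c = 30 − 14/2 = 23 → r_n = 67.9 kN; interior l_c = 50 − 14 = 36 → r_n = 70.85 kN.
  R_n,bearing = 1·67.9 + 3·70.85 = 280.4 kN → 280.4 / 2 = 140 kN.
Bolt shear governs: 131 kN.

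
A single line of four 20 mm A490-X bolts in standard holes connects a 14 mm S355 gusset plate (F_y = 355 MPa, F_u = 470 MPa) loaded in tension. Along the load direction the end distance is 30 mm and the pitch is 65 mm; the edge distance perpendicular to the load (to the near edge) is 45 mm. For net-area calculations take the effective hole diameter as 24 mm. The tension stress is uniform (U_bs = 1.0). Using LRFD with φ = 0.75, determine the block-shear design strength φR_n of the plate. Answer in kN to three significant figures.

Shear plane L_v = 30 + 3·65 = 225 mm; A_gv = 225 × 14 = 3150 mm².
A_nv = (225 − 3.5·24) × 14 = 1974 mm².
A_nt = (45 − 0.5·24) × 14 = 462 mm².
0.6 F_u A_nv = 556.7 kN; 0.6 F_y A_gv = 671 kN → shear rupture governs the shear term.
R_n = 556.7 + 1.0 × 470 × 462 / 1000 = 773.8 kN.
Design strength φR_n = 0.75 × 773.8 = 580 kN.

580 kN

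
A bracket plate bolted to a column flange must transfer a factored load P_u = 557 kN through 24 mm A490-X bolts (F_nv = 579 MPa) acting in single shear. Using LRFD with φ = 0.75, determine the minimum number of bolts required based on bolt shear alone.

A_b = π·24²/4 = 452.4 mm².
Per-bolt design strength φR_n = 0.75 × 579 × 452.4 × 1 / 1000 = 196.5 kN.
n ≥ 557 / 196.5 = 2.835 → use 3 bolts.

3 bolts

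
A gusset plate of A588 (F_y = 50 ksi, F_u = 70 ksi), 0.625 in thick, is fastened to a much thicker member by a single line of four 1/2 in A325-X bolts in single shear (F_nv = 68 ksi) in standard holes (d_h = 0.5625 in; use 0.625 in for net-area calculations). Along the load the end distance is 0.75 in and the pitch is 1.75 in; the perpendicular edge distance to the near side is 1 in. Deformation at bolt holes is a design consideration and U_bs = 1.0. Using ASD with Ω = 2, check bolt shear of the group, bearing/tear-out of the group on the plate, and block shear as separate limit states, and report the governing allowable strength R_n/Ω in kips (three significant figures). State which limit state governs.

Bolt shear: A_b = π·0.5²/4 = 0.1963 in²; R_n = 68 × 0.1963 × 4 × 1 = 53.41 kips → 53.41 / 2 = 26.7 kips.
Bearing: edge l_c = 0.4688, r_n = 24.61 kips; interior l_c = 1.188, r_n = 52.5 kips; R_n = 24.61 + 3·52.5 = 182.1 kips → 91.1 kips.
Block shear: A_gv = 3.75, A_nv = 2.383, A_nt = 0.4297 in²; R_n = min(0.6F_uA_nv, 0.6F_yA_gv) + U_bs·F_u·A_nt = 130.2 kips → 65.1 kips.
Bolt shear governs: 26.7 kips.

26.7 kips (bolt shear governs)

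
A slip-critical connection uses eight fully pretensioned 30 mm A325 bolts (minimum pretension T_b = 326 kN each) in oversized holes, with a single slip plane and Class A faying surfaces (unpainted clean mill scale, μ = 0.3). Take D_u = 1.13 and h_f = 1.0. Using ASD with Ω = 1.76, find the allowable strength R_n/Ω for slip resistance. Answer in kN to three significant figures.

R_n = μ · D_u · h_f · T_b · n_s · n_b = 0.3 × 1.13 × 1.0 × 326 × 1 × 8 = 884.1 kN.
Allowable strength R_n/Ω = 884.1 / 1.76 = 502 kN.

502 kN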